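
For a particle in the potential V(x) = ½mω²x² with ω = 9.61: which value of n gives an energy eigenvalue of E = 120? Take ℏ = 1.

Invert E_n = (n + ½)ℏω: n = E/ℏω − ½ = 11.987, so n = 12.

n = 12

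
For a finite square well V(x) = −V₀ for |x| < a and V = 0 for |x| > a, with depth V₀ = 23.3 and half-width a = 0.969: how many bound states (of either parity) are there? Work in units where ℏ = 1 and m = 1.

N = 5

Define the well-strength parameter z₀ = (a/ℏ)√(2mV₀) = 0.969 × √(2·1·23.3) = 6.615.
The even/odd transcendental equations gain one root per π/2 in z₀, giving N = 1 + ⌊2z₀/π⌋ = 1 + ⌊4.211⌋ = 5.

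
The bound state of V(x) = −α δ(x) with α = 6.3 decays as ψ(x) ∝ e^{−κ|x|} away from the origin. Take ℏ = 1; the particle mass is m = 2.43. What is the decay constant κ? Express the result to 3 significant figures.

Integrate −(ℏ²/2m)ψ'' − αδ(x)ψ = Eψ from −ε to +ε: the ψ'' term gives ψ'(0⁺) − ψ'(0⁻) and the δ term gives −(2mα/ℏ²)ψ(0).
With ψ ∝ e^{−κ|x|} this yields −2κ = −2mα/ℏ², so κ = mα/ℏ² = 15.31.

κ = 15.3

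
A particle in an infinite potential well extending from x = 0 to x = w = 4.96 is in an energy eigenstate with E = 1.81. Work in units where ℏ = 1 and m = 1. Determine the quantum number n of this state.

n = 3

From E_n = n²π²ℏ²/(2mw²) invert to n = √(2mw²E)/(πℏ).
n = (4.96/π) × √(2 × 1 × 1.81) = 3.004 → n = 3.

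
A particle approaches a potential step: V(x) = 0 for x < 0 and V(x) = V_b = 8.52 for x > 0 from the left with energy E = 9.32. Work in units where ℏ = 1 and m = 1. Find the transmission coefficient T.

T = 0.701

On each side the TISE gives plane waves with k = √(2m(E − V))/ℏ: k₁ = √(2·1·9.32) = 4.317, k₂ = √(2·1·0.8) = 1.265.
Matching ψ and ψ′ at x = 0 gives r = (k₁ − k₂)/(k₁ + k₂), so R = r² = 0.2990 and T = 1 − R = 0.7010.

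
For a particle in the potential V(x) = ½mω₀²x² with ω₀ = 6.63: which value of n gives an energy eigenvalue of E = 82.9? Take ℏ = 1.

Invert E_n = (n + ½)ℏω₀: n = E/ℏω₀ − ½ = 12.004, so n = 12.

n = 12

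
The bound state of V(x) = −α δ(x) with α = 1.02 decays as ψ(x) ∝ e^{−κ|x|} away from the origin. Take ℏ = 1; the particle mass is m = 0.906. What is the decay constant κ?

Integrating the TISE across x = 0 gives the cusp condition ψ'(0⁺) − ψ'(0⁻) = −(2mα/ℏ²)ψ(0).
With ψ ∝ e^{−κ|x|} this yields −2κ = −2mα/ℏ², so κ = mα/ℏ² = 0.9241.

κ = 0.924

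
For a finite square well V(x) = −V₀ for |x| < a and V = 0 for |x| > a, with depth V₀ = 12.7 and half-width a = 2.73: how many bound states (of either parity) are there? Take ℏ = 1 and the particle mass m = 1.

Define the well-strength parameter z₀ = (a/ℏ)√(2mV₀) = 2.73 × √(2·1·12.7) = 13.76.
A new bound state (alternating even/odd) appears each time z₀ passes a multiple of π/2, so N = ⌊2z₀/π⌋ + 1 = ⌊8.759⌋ + 1 = 9.

N = 9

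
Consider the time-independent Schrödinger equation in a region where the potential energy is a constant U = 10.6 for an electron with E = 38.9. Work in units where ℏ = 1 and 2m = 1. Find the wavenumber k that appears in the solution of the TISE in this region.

k = 5.32

With E > U the solution is oscillatory, ψ ∝ e^{±ikx} with k = √(2m(E − U))/ℏ.
k = √(2 × 0.5 × 28.3) = 5.320.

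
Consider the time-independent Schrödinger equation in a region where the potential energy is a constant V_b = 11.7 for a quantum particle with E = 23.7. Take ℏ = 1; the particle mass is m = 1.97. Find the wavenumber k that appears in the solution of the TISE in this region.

With E > V_b the solution is oscillatory, ψ ∝ e^{±ikx} with k = √(2m(E − V_b))/ℏ.
k = √(2 × 1.97 × 12) = 6.876.

k = 6.88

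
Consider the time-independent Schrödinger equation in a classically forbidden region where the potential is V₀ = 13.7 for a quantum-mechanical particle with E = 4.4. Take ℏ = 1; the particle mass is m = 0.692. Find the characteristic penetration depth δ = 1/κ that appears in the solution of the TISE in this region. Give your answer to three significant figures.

Since E < V₀ the TISE in this region is ψ'' = κ²ψ with κ = √(2m(V₀ − E))/ℏ.
κ = √(2 × 0.692 × 9.3) = 3.588. The penetration depth is δ = 1/κ = 0.279.

δ = 0.279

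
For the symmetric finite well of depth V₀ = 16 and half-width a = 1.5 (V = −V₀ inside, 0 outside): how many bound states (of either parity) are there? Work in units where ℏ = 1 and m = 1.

The dimensionless depth is z₀ = a√(2mV₀)/ℏ = 1.5 × √(32.00) = 8.485.
The even/odd transcendental equations gain one root per π/2 in z₀, giving N = 1 + ⌊2z₀/π⌋ = 1 + ⌊5.402⌋ = 6.

N = 6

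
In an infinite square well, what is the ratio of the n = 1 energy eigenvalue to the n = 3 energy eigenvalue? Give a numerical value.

0.111111

E_n = n²π²ℏ²/(2mL²) so the ratio is n₂²/n₁² = 1/9 = 0.111111.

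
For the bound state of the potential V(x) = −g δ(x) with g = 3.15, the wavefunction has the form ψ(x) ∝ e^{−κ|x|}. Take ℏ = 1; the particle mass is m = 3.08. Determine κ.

κ = 9.70

Integrate −(ℏ²/2m)ψ'' − gδ(x)ψ = Eψ from −ε to +ε: the ψ'' term gives ψ'(0⁺) − ψ'(0⁻) and the δ term gives −(2mg/ℏ²)ψ(0).
With ψ ∝ e^{−κ|x|} this yields −2κ = −2mg/ℏ², so κ = mg/ℏ² = 9.702.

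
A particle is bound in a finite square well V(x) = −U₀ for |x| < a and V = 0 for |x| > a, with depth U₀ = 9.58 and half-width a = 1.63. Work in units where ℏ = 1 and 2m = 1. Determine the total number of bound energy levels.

N = 4

The dimensionless depth is z₀ = a√(2mU₀)/ℏ = 1.63 × √(9.580) = 5.045.
A new bound state (alternating even/odd) appears each time z₀ passes a multiple of π/2, so N = ⌊2z₀/π⌋ + 1 = ⌊3.212⌋ + 1 = 4.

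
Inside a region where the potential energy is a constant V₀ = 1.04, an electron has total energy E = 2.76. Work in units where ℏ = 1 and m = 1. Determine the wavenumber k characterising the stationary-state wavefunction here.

k = 1.85

With E > V₀ the solution is oscillatory, ψ ∝ e^{±ikx} with k = √(2m(E − V₀))/ℏ.
k = √(2 × 1 × 1.72) = 1.855.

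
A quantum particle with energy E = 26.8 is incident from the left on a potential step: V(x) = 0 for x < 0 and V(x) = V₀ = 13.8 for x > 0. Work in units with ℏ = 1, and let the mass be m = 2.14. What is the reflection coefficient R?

On each side the TISE gives plane waves with k = √(2m(E − V))/ℏ: k₁ = √(2·2.14·26.8) = 10.71, k₂ = √(2·2.14·13) = 7.459.
Matching ψ and ψ′ at x = 0 gives r = (k₁ − k₂)/(k₁ + k₂), so R = r² = 0.03201 and T = 1 − R = 0.9680.

R = 0.0320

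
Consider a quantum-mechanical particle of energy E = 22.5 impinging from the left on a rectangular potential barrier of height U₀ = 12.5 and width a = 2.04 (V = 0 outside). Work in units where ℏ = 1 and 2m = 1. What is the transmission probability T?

E > U₀: inside the barrier k₂ = √(2m(E − U₀))/ℏ = 3.162, k₂a = 6.451.
Matching at both interfaces gives T⁻¹ = 1 + U₀² sin²(k₂a) / [4E(E − U₀)] = 1.005, hence T = 0.995.

T = 0.995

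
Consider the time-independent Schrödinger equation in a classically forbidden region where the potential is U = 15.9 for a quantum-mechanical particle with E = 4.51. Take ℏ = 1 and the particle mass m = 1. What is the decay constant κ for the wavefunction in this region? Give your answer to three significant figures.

Since E < U the TISE in this region is ψ'' = κ²ψ with κ = √(2m(U − E))/ℏ.
κ = √(2 × 1 × 11.39) = 4.773.

κ = 4.77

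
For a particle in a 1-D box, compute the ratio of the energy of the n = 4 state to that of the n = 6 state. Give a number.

Since E_n ∝ n², the ratio is (4/6)² = 0.444444.

0.444444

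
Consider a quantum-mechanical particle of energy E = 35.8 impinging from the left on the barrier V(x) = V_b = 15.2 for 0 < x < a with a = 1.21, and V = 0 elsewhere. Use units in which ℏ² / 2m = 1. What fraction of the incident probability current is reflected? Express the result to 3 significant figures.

E > V_b: inside the barrier k₂ = √(2m(E − V_b))/ℏ = 4.539, k₂a = 5.492.
T = [1 + V_b² sin²(k₂a) / (4E(E − V_b))]⁻¹ = 1/1.040 = 0.962.
R = 1 − T = 0.0381.

R = 0.0381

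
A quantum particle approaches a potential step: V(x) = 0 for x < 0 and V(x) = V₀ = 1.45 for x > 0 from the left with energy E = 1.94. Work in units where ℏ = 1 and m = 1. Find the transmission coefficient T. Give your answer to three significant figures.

The wavenumbers are k₁ = √(2mE)/ℏ = 1.970 on the left and k₂ = √(2m(E − V₀))/ℏ = 0.9899 on the right.
Continuity of ψ and ψ′ at the step yields the reflection amplitude r = (k₁ − k₂)/(k₁ + k₂) = 0.3311; thus R = |r|² = 0.1096, T = 0.8904.

T = 0.890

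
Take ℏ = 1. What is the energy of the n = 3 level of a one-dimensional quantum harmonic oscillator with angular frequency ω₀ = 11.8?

E = 41.3

Using E_n = (n + ½)ℏω₀: E_3 = 3.5 × 11.8 = 41.30.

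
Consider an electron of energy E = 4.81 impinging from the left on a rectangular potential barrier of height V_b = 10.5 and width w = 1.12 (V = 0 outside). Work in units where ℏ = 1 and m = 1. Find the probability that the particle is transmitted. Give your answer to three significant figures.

T = 0.00207

E < V_b: inside the barrier ψ ∝ e^{±κx} with κ = √(2m(V_b − E))/ℏ = 3.373.
κw = 3.778, sinh(κw) = 21.86.
Matching ψ, ψ′ at both faces gives T = [1 + V_b² sinh²(κw) / (4E(V_b − E))]⁻¹ = 1/482.2 = 0.00207.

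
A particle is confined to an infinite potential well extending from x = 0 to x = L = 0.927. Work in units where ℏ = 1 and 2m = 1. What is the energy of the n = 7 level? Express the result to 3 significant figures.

E = 563

Requiring ψ(0) = ψ(L) = 0 quantises k = nπ/L, hence E_n = ℏ²k²/2m = n²π²ℏ²/(2mL²).
E_7 = 7² × π² / (2 × 0.5 × 0.927²) = 562.8.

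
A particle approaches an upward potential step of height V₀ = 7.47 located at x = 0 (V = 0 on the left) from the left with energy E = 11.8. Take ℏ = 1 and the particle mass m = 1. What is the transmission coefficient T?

On each side the TISE gives plane waves with k = √(2m(E − V))/ℏ: k₁ = √(2·1·11.8) = 4.858, k₂ = √(2·1·4.33) = 2.943.
Matching ψ and ψ′ at x = 0 gives r = (k₁ − k₂)/(k₁ + k₂), so R = r² = 0.06028 and T = 1 − R = 0.9397.

T = 0.940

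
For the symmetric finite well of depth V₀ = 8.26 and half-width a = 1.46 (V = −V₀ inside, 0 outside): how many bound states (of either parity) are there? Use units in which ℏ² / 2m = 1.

The dimensionless depth is z₀ = a√(2mV₀)/ℏ = 1.46 × √(8.260) = 4.196.
A new bound state (alternating even/odd) appears each time z₀ passes a multiple of π/2, so N = ⌊2z₀/π⌋ + 1 = ⌊2.671⌋ + 1 = 3.

N = 3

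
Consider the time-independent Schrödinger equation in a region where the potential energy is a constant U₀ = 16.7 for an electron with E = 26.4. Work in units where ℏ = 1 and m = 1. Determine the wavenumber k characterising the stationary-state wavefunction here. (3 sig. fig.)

k = 4.40

With E > U₀ the solution is oscillatory, ψ ∝ e^{±ikx} with k = √(2m(E − U₀))/ℏ.
k = √(2 × 1 × 9.7) = 4.405.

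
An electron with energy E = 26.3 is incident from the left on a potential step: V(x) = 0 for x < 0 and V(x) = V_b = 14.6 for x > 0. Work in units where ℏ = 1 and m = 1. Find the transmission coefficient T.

The wavenumbers are k₁ = √(2mE)/ℏ = 7.253 on the left and k₂ = √(2m(E − V_b))/ℏ = 4.837 on the right.
Continuity of ψ and ψ′ at the step yields the reflection amplitude r = (k₁ − k₂)/(k₁ + k₂) = 0.1998; thus R = |r|² = 0.03991, T = 0.9601.

T = 0.960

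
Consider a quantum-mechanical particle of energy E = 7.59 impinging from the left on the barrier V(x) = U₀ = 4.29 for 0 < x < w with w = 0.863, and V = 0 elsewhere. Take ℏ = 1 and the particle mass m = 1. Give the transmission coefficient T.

T = 0.895

E > U₀: inside the barrier k₂ = √(2m(E − U₀))/ℏ = 2.569, k₂w = 2.217.
T = [1 + U₀² sin²(k₂w) / (4E(E − U₀))]⁻¹ = 1/1.117 = 0.895.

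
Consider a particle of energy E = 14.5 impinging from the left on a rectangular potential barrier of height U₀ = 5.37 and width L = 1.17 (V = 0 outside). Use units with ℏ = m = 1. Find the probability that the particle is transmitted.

T = 0.952

Above the barrier the interior wavenumber is k₂ = √(2m(E − U₀))/ℏ = 4.273, giving phase k₂L = 5.000.
Matching at both interfaces gives T⁻¹ = 1 + U₀² sin²(k₂L) / [4E(E − U₀)] = 1.050, hence T = 0.952.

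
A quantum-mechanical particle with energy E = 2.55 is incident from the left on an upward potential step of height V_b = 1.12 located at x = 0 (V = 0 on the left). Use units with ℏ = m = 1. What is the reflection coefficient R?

The wavenumbers are k₁ = √(2mE)/ℏ = 2.258 on the left and k₂ = √(2m(E − V_b))/ℏ = 1.691 on the right.
Continuity of ψ and ψ′ at the step yields the reflection amplitude r = (k₁ − k₂)/(k₁ + k₂) = 0.1436; thus R = |r|² = 0.02062, T = 0.9794.

R = 0.0206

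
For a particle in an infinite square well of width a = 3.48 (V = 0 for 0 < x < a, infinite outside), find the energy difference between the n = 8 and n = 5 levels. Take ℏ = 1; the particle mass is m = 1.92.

ΔE = 8.28

E_n = n²π²ℏ²/(2ma²), so ΔE = (8² − 5²) π²ℏ²/(2ma²).
ΔE = 39 × π² / (2 × 1.92 × 3.48²) = 8.277.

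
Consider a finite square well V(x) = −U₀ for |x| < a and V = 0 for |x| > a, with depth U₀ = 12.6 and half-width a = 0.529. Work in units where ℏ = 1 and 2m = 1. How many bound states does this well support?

N = 2

The dimensionless depth is z₀ = a√(2mU₀)/ℏ = 0.529 × √(12.60) = 1.878.
A new bound state (alternating even/odd) appears each time z₀ passes a multiple of π/2, so N = ⌊2z₀/π⌋ + 1 = ⌊1.195⌋ + 1 = 2.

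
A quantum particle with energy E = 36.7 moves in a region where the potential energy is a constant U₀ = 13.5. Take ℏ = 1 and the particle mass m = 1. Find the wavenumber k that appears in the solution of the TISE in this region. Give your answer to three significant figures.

With E > U₀ the solution is oscillatory, ψ ∝ e^{±ikx} with k = √(2m(E − U₀))/ℏ.
k = √(2 × 1 × 23.2) = 6.812.

k = 6.81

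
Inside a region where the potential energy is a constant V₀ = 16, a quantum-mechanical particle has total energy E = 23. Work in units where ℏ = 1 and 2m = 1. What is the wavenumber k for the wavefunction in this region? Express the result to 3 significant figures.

k = 2.65

With E > V₀ the solution is oscillatory, ψ ∝ e^{±ikx} with k = √(2m(E − V₀))/ℏ.
k = √(2 × 0.5 × 7) = 2.646.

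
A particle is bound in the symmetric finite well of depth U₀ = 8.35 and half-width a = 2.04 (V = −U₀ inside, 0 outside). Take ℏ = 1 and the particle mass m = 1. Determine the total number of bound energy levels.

N = 6

Define the well-strength parameter z₀ = (a/ℏ)√(2mU₀) = 2.04 × √(2·1·8.35) = 8.337.
The even/odd transcendental equations gain one root per π/2 in z₀, giving N = 1 + ⌊2z₀/π⌋ = 1 + ⌊5.307⌋ = 6.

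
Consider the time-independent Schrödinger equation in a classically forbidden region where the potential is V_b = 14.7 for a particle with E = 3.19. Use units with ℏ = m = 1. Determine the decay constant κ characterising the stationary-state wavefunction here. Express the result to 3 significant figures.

Since E < V_b the TISE in this region is ψ'' = κ²ψ with κ = √(2m(V_b − E))/ℏ.
κ = √(2 × 1 × 11.51) = 4.798.

κ = 4.80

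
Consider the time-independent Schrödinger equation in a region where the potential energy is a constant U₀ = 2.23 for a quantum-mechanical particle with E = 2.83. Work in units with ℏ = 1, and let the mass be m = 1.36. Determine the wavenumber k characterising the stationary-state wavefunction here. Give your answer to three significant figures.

With E > U₀ the solution is oscillatory, ψ ∝ e^{±ikx} with k = √(2m(E − U₀))/ℏ.
k = √(2 × 1.36 × 0.6) = 1.277.

k = 1.28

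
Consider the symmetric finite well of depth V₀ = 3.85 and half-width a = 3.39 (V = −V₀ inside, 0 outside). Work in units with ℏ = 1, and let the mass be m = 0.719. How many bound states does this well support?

Define the well-strength parameter z₀ = (a/ℏ)√(2mV₀) = 3.39 × √(2·0.719·3.85) = 7.976.
The even/odd transcendental equations gain one root per π/2 in z₀, giving N = 1 + ⌊2z₀/π⌋ = 1 + ⌊5.078⌋ = 6.

N = 6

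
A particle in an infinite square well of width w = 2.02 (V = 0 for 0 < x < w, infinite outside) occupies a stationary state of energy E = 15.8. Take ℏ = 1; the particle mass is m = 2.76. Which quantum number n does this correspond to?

From E_n = n²π²ℏ²/(2mw²) invert to n = √(2mw²E)/(πℏ).
n = (2.02/π) × √(2 × 2.76 × 15.8) = 6.005 → n = 6.

n = 6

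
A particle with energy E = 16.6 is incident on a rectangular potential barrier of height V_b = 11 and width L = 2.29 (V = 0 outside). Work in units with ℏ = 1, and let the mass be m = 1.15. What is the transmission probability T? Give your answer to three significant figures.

T = 0.779

Above the barrier the interior wavenumber is k₂ = √(2m(E − V_b))/ℏ = 3.589, giving phase k₂L = 8.219.
T = [1 + V_b² sin²(k₂L) / (4E(E − V_b))]⁻¹ = 1/1.284 = 0.779.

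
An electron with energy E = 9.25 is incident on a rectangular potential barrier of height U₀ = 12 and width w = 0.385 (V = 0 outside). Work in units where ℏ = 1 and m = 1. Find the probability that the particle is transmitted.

T = 0.399

Since E < U₀ the interior solution is evanescent with decay constant κ = √(2m(U₀ − E))/ℏ = 2.345.
κw = 0.9029, sinh(κw) = 1.031.
The exact tunnelling result is T⁻¹ = 1 + U₀² sinh²(κw) / [4E(U₀ − E)] = 2.503, so T = 0.399.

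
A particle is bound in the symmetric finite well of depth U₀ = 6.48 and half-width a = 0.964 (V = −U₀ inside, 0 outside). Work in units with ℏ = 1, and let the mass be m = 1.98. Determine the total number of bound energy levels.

Define the well-strength parameter z₀ = (a/ℏ)√(2mU₀) = 0.964 × √(2·1.98·6.48) = 4.883.
A new bound state (alternating even/odd) appears each time z₀ passes a multiple of π/2, so N = ⌊2z₀/π⌋ + 1 = ⌊3.109⌋ + 1 = 4.

N = 4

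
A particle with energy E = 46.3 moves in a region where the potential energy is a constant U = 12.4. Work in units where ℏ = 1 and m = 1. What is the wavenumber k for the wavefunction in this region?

With E > U the solution is oscillatory, ψ ∝ e^{±ikx} with k = √(2m(E − U))/ℏ.
k = √(2 × 1 × 33.9) = 8.234.

k = 8.23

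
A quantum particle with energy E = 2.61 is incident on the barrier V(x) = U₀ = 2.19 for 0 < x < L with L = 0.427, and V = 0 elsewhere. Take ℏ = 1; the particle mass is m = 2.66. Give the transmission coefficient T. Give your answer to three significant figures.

E > U₀: inside the barrier k₂ = √(2m(E − U₀))/ℏ = 1.495, k₂L = 0.6383.
T = [1 + U₀² sin²(k₂L) / (4E(E − U₀))]⁻¹ = 1/1.388 = 0.720.

T = 0.720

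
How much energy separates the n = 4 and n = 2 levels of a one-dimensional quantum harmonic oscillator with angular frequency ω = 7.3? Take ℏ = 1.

E_n = ℏω(n + ½), so ΔE = (4 − 2) ℏω = 2 × 7.3 = 14.60.

ΔE = 14.6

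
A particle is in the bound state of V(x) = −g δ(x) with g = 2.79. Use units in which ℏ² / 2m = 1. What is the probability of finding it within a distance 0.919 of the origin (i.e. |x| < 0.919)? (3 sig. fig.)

P = 0.923

The normalised bound state is ψ = √κ e^{−κ|x|} with κ = mg/ℏ² = 1.395.
P(|x| < d) = ∫_{−d}^{d} κ e^{−2κ|x|} dx = 1 − e^{−2κd} = 1 − e^{−2.564} = 0.9230.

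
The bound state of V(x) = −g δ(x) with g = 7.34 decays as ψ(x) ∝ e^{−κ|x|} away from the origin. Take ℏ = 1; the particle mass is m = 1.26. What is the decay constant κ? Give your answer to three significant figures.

Integrate −(ℏ²/2m)ψ'' − gδ(x)ψ = Eψ from −ε to +ε: the ψ'' term gives ψ'(0⁺) − ψ'(0⁻) and the δ term gives −(2mg/ℏ²)ψ(0).
With ψ ∝ e^{−κ|x|} this yields −2κ = −2mg/ℏ², so κ = mg/ℏ² = 9.248.

κ = 9.25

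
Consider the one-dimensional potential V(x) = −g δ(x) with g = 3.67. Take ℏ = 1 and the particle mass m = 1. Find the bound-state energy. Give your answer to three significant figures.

E = -6.73

For x ≠ 0 the bound state is ψ ∝ e^{−κ|x|}; integrating the TISE across the delta gives the cusp condition 2κ = 2mg/ℏ², so κ = 3.670.
Then E = −ℏ²κ²/(2m) = −mg²/(2ℏ²) = -6.734.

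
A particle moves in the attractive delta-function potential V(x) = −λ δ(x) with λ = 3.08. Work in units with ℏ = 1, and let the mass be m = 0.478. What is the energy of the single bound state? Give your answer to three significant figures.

E = -2.27

The bound state is ψ(x) = √κ e^{−κ|x|}. The derivative jump ψ'(0⁺) − ψ'(0⁻) = −(2mλ/ℏ²)ψ(0) fixes κ = mλ/ℏ² = 1.472.
Then E = −ℏ²κ²/(2m) = −mλ²/(2ℏ²) = -2.267.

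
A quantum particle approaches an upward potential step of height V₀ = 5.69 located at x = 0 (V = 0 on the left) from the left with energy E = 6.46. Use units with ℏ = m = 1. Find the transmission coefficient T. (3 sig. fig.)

On each side the TISE gives plane waves with k = √(2m(E − V))/ℏ: k₁ = √(2·1·6.46) = 3.594, k₂ = √(2·1·0.77) = 1.241.
Matching ψ and ψ′ at x = 0 gives r = (k₁ − k₂)/(k₁ + k₂), so R = r² = 0.2369 and T = 1 − R = 0.7631.

T = 0.763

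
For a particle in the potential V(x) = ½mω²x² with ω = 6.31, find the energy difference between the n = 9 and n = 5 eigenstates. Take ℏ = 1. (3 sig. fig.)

E_n = ℏω(n + ½), so ΔE = (9 − 5) ℏω = 4 × 6.31 = 25.24.

ΔE = 25.2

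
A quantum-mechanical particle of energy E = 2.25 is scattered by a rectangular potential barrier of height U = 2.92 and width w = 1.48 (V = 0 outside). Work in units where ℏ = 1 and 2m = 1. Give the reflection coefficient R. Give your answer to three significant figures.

R = 0.768

E < U: inside the barrier ψ ∝ e^{±κx} with κ = √(2m(U − E))/ℏ = 0.8185.
κw = 1.211, sinh(κw) = 1.530.
Matching ψ, ψ′ at both faces gives T = [1 + U² sinh²(κw) / (4E(U − E))]⁻¹ = 1/4.311 = 0.232.
R = 1 − T = 0.768.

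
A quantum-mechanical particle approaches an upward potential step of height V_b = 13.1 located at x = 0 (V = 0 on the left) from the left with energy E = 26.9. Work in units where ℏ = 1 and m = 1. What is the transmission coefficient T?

T = 0.973

On each side the TISE gives plane waves with k = √(2m(E − V))/ℏ: k₁ = √(2·1·26.9) = 7.335, k₂ = √(2·1·13.8) = 5.254.
Continuity of ψ and ψ′ at the step yields the reflection amplitude r = (k₁ − k₂)/(k₁ + k₂) = 0.1653; thus R = |r|² = 0.02733, T = 0.9727.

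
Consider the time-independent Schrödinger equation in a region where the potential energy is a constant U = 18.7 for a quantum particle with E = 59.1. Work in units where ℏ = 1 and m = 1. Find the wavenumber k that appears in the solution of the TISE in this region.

k = 8.99

With E > U the solution is oscillatory, ψ ∝ e^{±ikx} with k = √(2m(E − U))/ℏ.
k = √(2 × 1 × 40.4) = 8.989.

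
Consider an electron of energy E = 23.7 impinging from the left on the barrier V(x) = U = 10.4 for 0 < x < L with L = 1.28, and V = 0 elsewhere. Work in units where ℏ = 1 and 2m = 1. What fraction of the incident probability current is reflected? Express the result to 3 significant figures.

R = 0.0789

Above the barrier the interior wavenumber is k₂ = √(2m(E − U))/ℏ = 3.647, giving phase k₂L = 4.668.
Matching at both interfaces gives T⁻¹ = 1 + U² sin²(k₂L) / [4E(E − U)] = 1.086, hence T = 0.921.
R = 1 − T = 0.0789.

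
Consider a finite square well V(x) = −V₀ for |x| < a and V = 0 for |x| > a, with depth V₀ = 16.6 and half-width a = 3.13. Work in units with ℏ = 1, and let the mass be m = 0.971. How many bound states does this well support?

N = 12

Define the well-strength parameter z₀ = (a/ℏ)√(2mV₀) = 3.13 × √(2·0.971·16.6) = 17.77.
A new bound state (alternating even/odd) appears each time z₀ passes a multiple of π/2, so N = ⌊2z₀/π⌋ + 1 = ⌊11.31⌋ + 1 = 12.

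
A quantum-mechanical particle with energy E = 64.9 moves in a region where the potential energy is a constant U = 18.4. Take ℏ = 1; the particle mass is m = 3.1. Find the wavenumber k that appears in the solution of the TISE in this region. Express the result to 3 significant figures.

With E > U the solution is oscillatory, ψ ∝ e^{±ikx} with k = √(2m(E − U))/ℏ.
k = √(2 × 3.1 × 46.5) = 16.98.

k = 17.0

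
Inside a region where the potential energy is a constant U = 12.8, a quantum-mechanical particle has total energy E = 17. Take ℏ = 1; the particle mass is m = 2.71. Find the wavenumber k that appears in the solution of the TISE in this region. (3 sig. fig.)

With E > U the solution is oscillatory, ψ ∝ e^{±ikx} with k = √(2m(E − U))/ℏ.
k = √(2 × 2.71 × 4.2) = 4.771.

k = 4.77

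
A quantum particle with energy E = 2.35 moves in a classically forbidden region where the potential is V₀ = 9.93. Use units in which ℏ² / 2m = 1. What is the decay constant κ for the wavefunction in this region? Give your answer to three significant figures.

Since E < V₀ the TISE in this region is ψ'' = κ²ψ with κ = √(2m(V₀ − E))/ℏ.
κ = √(2 × 0.5 × 7.58) = 2.753.

κ = 2.75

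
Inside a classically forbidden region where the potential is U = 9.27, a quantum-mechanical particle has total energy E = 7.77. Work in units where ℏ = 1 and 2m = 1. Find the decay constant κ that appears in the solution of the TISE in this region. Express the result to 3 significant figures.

Since E < U the TISE in this region is ψ'' = κ²ψ with κ = √(2m(U − E))/ℏ.
κ = √(2 × 0.5 × 1.5) = 1.225.

κ = 1.22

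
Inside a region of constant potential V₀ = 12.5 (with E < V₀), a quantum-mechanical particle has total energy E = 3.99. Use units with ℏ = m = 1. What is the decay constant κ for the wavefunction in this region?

Since E < V₀ the TISE in this region is ψ'' = κ²ψ with κ = √(2m(V₀ − E))/ℏ.
κ = √(2 × 1 × 8.51) = 4.126.

κ = 4.13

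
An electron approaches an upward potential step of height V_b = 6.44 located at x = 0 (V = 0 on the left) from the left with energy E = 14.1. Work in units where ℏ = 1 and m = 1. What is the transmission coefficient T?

T = 0.977

On each side the TISE gives plane waves with k = √(2m(E − V))/ℏ: k₁ = √(2·1·14.1) = 5.310, k₂ = √(2·1·7.66) = 3.914.
Continuity of ψ and ψ′ at the step yields the reflection amplitude r = (k₁ − k₂)/(k₁ + k₂) = 0.1514; thus R = |r|² = 0.02291, T = 0.9771.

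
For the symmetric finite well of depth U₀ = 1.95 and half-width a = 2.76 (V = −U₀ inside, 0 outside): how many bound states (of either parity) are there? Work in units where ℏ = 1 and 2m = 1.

N = 3

The dimensionless depth is z₀ = a√(2mU₀)/ℏ = 2.76 × √(1.950) = 3.854.
The even/odd transcendental equations gain one root per π/2 in z₀, giving N = 1 + ⌊2z₀/π⌋ = 1 + ⌊2.454⌋ = 3.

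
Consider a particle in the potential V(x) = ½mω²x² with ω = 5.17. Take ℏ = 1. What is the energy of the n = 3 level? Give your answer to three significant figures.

The oscillator eigenvalues are E_n = ℏω(n + ½), so E_3 = 5.17 × 3.5 = 18.10.

E = 18.1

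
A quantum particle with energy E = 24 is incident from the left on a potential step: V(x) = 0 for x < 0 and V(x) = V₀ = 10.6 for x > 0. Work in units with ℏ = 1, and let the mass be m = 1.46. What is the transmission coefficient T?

The wavenumbers are k₁ = √(2mE)/ℏ = 8.371 on the left and k₂ = √(2m(E − V₀))/ℏ = 6.255 on the right.
Matching ψ and ψ′ at x = 0 gives r = (k₁ − k₂)/(k₁ + k₂), so R = r² = 0.02093 and T = 1 − R = 0.9791.

T = 0.979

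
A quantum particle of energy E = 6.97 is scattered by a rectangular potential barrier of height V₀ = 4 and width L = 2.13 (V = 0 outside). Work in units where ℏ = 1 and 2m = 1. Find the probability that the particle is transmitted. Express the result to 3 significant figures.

Above the barrier the interior wavenumber is k₂ = √(2m(E − V₀))/ℏ = 1.723, giving phase k₂L = 3.671.
Matching at both interfaces gives T⁻¹ = 1 + V₀² sin²(k₂L) / [4E(E − V₀)] = 1.049, hence T = 0.953.

T = 0.953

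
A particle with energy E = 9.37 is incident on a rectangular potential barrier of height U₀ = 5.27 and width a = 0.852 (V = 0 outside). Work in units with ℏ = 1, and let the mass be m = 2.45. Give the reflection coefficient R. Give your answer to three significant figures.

R = 0.0663

Above the barrier the interior wavenumber is k₂ = √(2m(E − U₀))/ℏ = 4.482, giving phase k₂a = 3.819.
T = [1 + U₀² sin²(k₂a) / (4E(E − U₀))]⁻¹ = 1/1.071 = 0.934.
R = 1 − T = 0.0663.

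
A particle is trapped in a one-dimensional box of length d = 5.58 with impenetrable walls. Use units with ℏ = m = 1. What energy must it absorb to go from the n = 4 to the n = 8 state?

E_n = n²π²ℏ²/(2md²), so ΔE = (8² − 4²) π²ℏ²/(2md²).
ΔE = 48 × π² / (2 × 1 × 5.58²) = 7.608.

ΔE = 7.61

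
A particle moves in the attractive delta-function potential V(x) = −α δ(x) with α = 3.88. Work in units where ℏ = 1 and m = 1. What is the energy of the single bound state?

E = -7.53

For x ≠ 0 the bound state is ψ ∝ e^{−κ|x|}; integrating the TISE across the delta gives the cusp condition 2κ = 2mα/ℏ², so κ = 3.880.
Then E = −ℏ²κ²/(2m) = −mα²/(2ℏ²) = -7.527.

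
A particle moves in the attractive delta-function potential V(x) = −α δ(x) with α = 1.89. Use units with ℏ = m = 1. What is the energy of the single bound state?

The bound state is ψ(x) = √κ e^{−κ|x|}. The derivative jump ψ'(0⁺) − ψ'(0⁻) = −(2mα/ℏ²)ψ(0) fixes κ = mα/ℏ² = 1.890.
Then E = −ℏ²κ²/(2m) = −mα²/(2ℏ²) = -1.786.

E = -1.79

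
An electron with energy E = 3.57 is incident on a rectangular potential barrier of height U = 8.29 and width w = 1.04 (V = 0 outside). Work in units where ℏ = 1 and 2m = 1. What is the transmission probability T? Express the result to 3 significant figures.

T = 0.0419

E < U: inside the barrier ψ ∝ e^{±κx} with κ = √(2m(U − E))/ℏ = 2.173.
κw = 2.259, sinh(κw) = 4.737.
The exact tunnelling result is T⁻¹ = 1 + U² sinh²(κw) / [4E(U − E)] = 23.88, so T = 0.0419.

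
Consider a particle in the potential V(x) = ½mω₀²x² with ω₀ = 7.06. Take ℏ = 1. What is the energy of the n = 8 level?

Using E_n = (n + ½)ℏω₀: E_8 = 8.5 × 7.06 = 60.01.

E = 60.0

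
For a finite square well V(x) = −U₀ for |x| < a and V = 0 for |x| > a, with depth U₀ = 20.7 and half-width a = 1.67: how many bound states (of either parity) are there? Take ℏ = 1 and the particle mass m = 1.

The dimensionless depth is z₀ = a√(2mU₀)/ℏ = 1.67 × √(41.40) = 10.75.
A new bound state (alternating even/odd) appears each time z₀ passes a multiple of π/2, so N = ⌊2z₀/π⌋ + 1 = ⌊6.841⌋ + 1 = 7.

N = 7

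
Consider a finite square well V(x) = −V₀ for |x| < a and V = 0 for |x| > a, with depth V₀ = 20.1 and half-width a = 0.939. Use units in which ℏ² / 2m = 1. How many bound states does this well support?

N = 3

The dimensionless depth is z₀ = a√(2mV₀)/ℏ = 0.939 × √(20.10) = 4.210.
The even/odd transcendental equations gain one root per π/2 in z₀, giving N = 1 + ⌊2z₀/π⌋ = 1 + ⌊2.680⌋ = 3.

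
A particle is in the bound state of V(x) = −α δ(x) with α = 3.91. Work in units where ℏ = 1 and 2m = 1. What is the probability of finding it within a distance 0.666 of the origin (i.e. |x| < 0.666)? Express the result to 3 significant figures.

The normalised bound state is ψ = √κ e^{−κ|x|} with κ = mα/ℏ² = 1.955.
P(|x| < d) = ∫_{−d}^{d} κ e^{−2κ|x|} dx = 1 − e^{−2κd} = 1 − e^{−2.604} = 0.9260.

P = 0.926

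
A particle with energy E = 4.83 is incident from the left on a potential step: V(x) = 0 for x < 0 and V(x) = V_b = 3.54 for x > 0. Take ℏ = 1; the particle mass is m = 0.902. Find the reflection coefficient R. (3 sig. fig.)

The wavenumbers are k₁ = √(2mE)/ℏ = 2.952 on the left and k₂ = √(2m(E − V_b))/ℏ = 1.526 on the right.
Continuity of ψ and ψ′ at the step yields the reflection amplitude r = (k₁ − k₂)/(k₁ + k₂) = 0.3186; thus R = |r|² = 0.1015, T = 0.8985.

R = 0.101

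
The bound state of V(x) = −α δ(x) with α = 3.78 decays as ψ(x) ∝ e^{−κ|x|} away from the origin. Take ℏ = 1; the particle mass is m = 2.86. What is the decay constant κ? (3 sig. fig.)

Integrate −(ℏ²/2m)ψ'' − αδ(x)ψ = Eψ from −ε to +ε: the ψ'' term gives ψ'(0⁺) − ψ'(0⁻) and the δ term gives −(2mα/ℏ²)ψ(0).
With ψ ∝ e^{−κ|x|} this yields −2κ = −2mα/ℏ², so κ = mα/ℏ² = 10.81.

κ = 10.8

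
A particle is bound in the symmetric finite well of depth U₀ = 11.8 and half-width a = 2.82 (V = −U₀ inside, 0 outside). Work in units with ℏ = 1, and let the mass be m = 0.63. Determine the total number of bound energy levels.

Define the well-strength parameter z₀ = (a/ℏ)√(2mU₀) = 2.82 × √(2·0.63·11.8) = 10.87.
A new bound state (alternating even/odd) appears each time z₀ passes a multiple of π/2, so N = ⌊2z₀/π⌋ + 1 = ⌊6.922⌋ + 1 = 7.

N = 7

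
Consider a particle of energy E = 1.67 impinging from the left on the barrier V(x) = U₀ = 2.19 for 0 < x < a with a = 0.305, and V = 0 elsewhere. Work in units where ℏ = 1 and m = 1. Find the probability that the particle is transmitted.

T = 0.879

E < U₀: inside the barrier ψ ∝ e^{±κx} with κ = √(2m(U₀ − E))/ℏ = 1.020.
κa = 0.3110, sinh(κa) = 0.3161.
Matching ψ, ψ′ at both faces gives T = [1 + U₀² sinh²(κa) / (4E(U₀ − E))]⁻¹ = 1/1.138 = 0.879.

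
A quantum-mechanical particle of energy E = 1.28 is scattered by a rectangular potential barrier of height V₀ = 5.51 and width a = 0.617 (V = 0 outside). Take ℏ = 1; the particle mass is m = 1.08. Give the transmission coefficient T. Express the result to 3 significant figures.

Since E < V₀ the interior solution is evanescent with decay constant κ = √(2m(V₀ − E))/ℏ = 3.023.
κa = 1.865, sinh(κa) = 3.151.
The exact tunnelling result is T⁻¹ = 1 + V₀² sinh²(κa) / [4E(V₀ − E)] = 14.91, so T = 0.0670.

T = 0.0670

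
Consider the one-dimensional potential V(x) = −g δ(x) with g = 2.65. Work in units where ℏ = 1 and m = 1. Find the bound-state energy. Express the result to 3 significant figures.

E = -3.51

For x ≠ 0 the bound state is ψ ∝ e^{−κ|x|}; integrating the TISE across the delta gives the cusp condition 2κ = 2mg/ℏ², so κ = 2.650.
Then E = −ℏ²κ²/(2m) = −mg²/(2ℏ²) = -3.511.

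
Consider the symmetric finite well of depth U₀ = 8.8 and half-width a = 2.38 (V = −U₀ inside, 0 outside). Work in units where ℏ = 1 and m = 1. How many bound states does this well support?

Define the well-strength parameter z₀ = (a/ℏ)√(2mU₀) = 2.38 × √(2·1·8.8) = 9.985.
A new bound state (alternating even/odd) appears each time z₀ passes a multiple of π/2, so N = ⌊2z₀/π⌋ + 1 = ⌊6.356⌋ + 1 = 7.

N = 7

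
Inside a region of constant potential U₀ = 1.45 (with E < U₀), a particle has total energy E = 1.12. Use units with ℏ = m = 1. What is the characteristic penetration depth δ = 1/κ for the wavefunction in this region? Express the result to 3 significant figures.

δ = 1.23

Since E < U₀ the TISE in this region is ψ'' = κ²ψ with κ = √(2m(U₀ − E))/ℏ.
κ = √(2 × 1 × 0.33) = 0.8124. The penetration depth is δ = 1/κ = 1.23.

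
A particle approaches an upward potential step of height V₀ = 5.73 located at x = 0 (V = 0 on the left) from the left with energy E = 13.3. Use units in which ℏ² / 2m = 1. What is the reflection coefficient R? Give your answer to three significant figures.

The wavenumbers are k₁ = √(2mE)/ℏ = 3.647 on the left and k₂ = √(2m(E − V₀))/ℏ = 2.751 on the right.
Continuity of ψ and ψ′ at the step yields the reflection amplitude r = (k₁ − k₂)/(k₁ + k₂) = 0.1400; thus R = |r|² = 0.01959, T = 0.9804.

R = 0.0196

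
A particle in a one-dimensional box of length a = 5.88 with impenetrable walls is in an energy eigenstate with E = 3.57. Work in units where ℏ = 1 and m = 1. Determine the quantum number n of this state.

For an infinite well E_n = n²π²ℏ²/(2ma²), so n = (a/πℏ)√(2mE).
n = (5.88/π) × √(2 × 1 × 3.57) = 5.001 → n = 5.

n = 5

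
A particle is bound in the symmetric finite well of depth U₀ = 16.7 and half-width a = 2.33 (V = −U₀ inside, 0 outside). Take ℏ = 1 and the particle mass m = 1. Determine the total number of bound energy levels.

N = 9

Define the well-strength parameter z₀ = (a/ℏ)√(2mU₀) = 2.33 × √(2·1·16.7) = 13.47.
The even/odd transcendental equations gain one root per π/2 in z₀, giving N = 1 + ⌊2z₀/π⌋ = 1 + ⌊8.573⌋ = 9.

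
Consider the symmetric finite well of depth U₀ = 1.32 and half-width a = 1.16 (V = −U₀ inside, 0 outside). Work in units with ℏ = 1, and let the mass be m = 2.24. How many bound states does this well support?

Define the well-strength parameter z₀ = (a/ℏ)√(2mU₀) = 1.16 × √(2·2.24·1.32) = 2.821.
A new bound state (alternating even/odd) appears each time z₀ passes a multiple of π/2, so N = ⌊2z₀/π⌋ + 1 = ⌊1.796⌋ + 1 = 2.

N = 2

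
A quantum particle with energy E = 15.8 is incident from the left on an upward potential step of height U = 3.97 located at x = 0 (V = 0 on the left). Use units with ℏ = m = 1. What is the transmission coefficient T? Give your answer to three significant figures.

T = 0.995

On each side the TISE gives plane waves with k = √(2m(E − V))/ℏ: k₁ = √(2·1·15.8) = 5.621, k₂ = √(2·1·11.83) = 4.864.
Matching ψ and ψ′ at x = 0 gives r = (k₁ − k₂)/(k₁ + k₂), so R = r² = 0.005215 and T = 1 − R = 0.9948.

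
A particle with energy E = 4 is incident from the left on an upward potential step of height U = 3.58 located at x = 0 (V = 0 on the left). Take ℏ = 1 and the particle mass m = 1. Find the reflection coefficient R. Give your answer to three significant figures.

The wavenumbers are k₁ = √(2mE)/ℏ = 2.828 on the left and k₂ = √(2m(E − U))/ℏ = 0.9165 on the right.
Matching ψ and ψ′ at x = 0 gives r = (k₁ − k₂)/(k₁ + k₂), so R = r² = 0.2606 and T = 1 − R = 0.7394.

R = 0.261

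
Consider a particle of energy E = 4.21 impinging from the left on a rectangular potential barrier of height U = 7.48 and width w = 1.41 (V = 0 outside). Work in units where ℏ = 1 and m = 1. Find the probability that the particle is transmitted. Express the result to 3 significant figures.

T = 0.00290

Since E < U the interior solution is evanescent with decay constant κ = √(2m(U − E))/ℏ = 2.557.
κw = 3.606, sinh(κw) = 18.39.
The exact tunnelling result is T⁻¹ = 1 + U² sinh²(κw) / [4E(U − E)] = 344.7, so T = 0.00290.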